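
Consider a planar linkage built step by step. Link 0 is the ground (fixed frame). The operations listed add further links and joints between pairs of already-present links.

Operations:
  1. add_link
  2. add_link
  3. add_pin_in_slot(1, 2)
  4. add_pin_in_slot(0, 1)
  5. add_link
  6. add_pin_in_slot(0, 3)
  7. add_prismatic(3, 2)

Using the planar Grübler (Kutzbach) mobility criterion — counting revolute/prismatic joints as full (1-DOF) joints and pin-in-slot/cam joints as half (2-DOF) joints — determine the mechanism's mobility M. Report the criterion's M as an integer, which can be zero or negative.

M = 4

link 0 = ground. State L|J1|J2 = 1|0|0
+link1  2|0|0
+link2  3|0|0
PS(1,2) f=2→J2  3|0|1
PS(0,1) f=2→J2  3|0|2
+link3  4|0|2
PS(0,3) f=2→J2  4|0|3
P(3,2) f=1→J1  4|1|3
M = 3(4−1)−2·1−3 = 9−2−3 = 4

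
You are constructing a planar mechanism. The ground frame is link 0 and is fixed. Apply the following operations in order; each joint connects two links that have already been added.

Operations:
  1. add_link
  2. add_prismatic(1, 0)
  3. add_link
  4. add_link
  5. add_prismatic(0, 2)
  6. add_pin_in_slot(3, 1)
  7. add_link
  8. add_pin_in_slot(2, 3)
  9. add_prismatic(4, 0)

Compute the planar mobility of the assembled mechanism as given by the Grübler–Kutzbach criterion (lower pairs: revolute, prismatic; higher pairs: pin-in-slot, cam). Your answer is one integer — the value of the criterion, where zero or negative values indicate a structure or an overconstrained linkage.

M = 4

(L,J1,J2)=(1,0,0); link0 fixed
link1: (2,0,0)
P 1-0 [J1]: (2,1,0)
link2: (3,1,0)
link3: (4,1,0)
P 0-2 [J1]: (4,2,0)
PS 3-1 [J2]: (4,2,1)
link4: (5,2,1)
PS 2-3 [J2]: (5,2,2)
P 4-0 [J1]: (5,3,2)
Grübler: 3·4 − 2·3 − 2 = 4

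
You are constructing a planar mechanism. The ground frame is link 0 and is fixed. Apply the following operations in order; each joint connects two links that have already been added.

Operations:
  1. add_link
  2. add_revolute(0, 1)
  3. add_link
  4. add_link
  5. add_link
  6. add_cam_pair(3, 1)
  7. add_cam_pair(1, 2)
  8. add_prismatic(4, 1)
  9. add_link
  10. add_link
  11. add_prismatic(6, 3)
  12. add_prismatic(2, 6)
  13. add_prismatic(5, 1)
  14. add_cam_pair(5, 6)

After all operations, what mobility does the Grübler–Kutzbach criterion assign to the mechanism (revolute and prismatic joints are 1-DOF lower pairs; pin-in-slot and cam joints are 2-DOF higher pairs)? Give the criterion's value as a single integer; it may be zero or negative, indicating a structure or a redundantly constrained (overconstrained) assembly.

ground; <1,0,0>
#1 <2,0,0>
R:0↔1 J1 <2,1,0>
#2 <3,1,0>
#3 <4,1,0>
#4 <5,1,0>
C:3↔1 J2 <5,1,1>
C:1↔2 J2 <5,1,2>
P:4↔1 J1 <5,2,2>
#5 <6,2,2>
#6 <7,2,2>
P:6↔3 J1 <7,3,2>
P:2↔6 J1 <7,4,2>
P:5↔1 J1 <7,5,2>
C:5↔6 J2 <7,5,3>
3×6 − 2×5 − 1×3 = 5

M = 5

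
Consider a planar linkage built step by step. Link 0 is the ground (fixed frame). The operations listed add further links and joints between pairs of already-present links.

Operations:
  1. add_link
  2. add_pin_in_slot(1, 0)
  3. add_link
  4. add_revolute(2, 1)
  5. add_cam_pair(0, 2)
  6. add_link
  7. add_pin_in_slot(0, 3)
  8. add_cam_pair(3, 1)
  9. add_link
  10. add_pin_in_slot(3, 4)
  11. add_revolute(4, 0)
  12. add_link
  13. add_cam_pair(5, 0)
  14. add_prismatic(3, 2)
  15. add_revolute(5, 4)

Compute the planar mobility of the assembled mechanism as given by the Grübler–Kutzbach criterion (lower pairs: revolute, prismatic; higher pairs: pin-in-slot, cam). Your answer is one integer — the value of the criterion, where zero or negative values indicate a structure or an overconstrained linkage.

ground; <1,0,0>
#1 <2,0,0>
PS:1↔0 J2 <2,0,1>
#2 <3,0,1>
R:2↔1 J1 <3,1,1>
C:0↔2 J2 <3,1,2>
#3 <4,1,2>
PS:0↔3 J2 <4,1,3>
C:3↔1 J2 <4,1,4>
#4 <5,1,4>
PS:3↔4 J2 <5,1,5>
R:4↔0 J1 <5,2,5>
#5 <6,2,5>
C:5↔0 J2 <6,2,6>
P:3↔2 J1 <6,3,6>
R:5↔4 J1 <6,4,6>
3×5 − 2×4 − 1×6 = 1

M = 1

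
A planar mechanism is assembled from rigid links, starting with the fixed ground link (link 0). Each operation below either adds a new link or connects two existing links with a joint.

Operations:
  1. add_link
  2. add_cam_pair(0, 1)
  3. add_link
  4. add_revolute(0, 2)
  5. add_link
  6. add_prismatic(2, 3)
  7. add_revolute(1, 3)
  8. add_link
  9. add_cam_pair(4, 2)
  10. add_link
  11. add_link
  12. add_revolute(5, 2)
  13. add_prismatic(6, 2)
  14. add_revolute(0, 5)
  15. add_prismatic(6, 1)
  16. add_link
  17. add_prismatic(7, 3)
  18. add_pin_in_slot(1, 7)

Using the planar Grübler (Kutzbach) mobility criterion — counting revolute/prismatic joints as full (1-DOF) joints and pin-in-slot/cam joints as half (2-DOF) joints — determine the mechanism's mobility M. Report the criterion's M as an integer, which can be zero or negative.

M = 2

[1;0;0] (link 0 is ground)
L+ [2;0;0]
C(0,1)∈J2 [2;0;1]
L+ [3;0;1]
R(0,2)∈J1 [3;1;1]
L+ [4;1;1]
P(2,3)∈J1 [4;2;1]
R(1,3)∈J1 [4;3;1]
L+ [5;3;1]
C(4,2)∈J2 [5;3;2]
L+ [6;3;2]
L+ [7;3;2]
R(5,2)∈J1 [7;4;2]
P(6,2)∈J1 [7;5;2]
R(0,5)∈J1 [7;6;2]
P(6,1)∈J1 [7;7;2]
L+ [8;7;2]
P(7,3)∈J1 [8;8;2]
PS(1,7)∈J2 [8;8;3]
mobility = 21 − 16 − 3 = 2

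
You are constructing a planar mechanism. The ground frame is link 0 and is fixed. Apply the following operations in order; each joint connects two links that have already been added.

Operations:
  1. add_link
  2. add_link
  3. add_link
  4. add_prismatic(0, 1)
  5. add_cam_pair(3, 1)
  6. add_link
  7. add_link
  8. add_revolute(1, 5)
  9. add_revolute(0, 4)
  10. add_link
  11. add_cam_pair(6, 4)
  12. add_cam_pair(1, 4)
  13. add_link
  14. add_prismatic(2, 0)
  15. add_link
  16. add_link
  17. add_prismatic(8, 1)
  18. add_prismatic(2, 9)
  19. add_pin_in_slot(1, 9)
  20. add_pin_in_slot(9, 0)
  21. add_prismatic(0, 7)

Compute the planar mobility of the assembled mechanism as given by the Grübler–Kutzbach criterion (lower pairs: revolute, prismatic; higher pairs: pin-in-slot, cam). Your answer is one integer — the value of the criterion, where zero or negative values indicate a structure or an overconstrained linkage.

M = 8

L=1 J1=0 J2=0
add link → L=2 J1=0 J2=0
add link → L=3 J1=0 J2=0
add link → L=4 J1=0 J2=0
P@0,1 dof=1 J1 → L=4 J1=1 J2=0
C@3,1 dof=2 J2 → L=4 J1=1 J2=1
add link → L=5 J1=1 J2=1
add link → L=6 J1=1 J2=1
R@1,5 dof=1 J1 → L=6 J1=2 J2=1
R@0,4 dof=1 J1 → L=6 J1=3 J2=1
add link → L=7 J1=3 J2=1
C@6,4 dof=2 J2 → L=7 J1=3 J2=2
C@1,4 dof=2 J2 → L=7 J1=3 J2=3
add link → L=8 J1=3 J2=3
P@2,0 dof=1 J1 → L=8 J1=4 J2=3
add link → L=9 J1=4 J2=3
add link → L=10 J1=4 J2=3
P@8,1 dof=1 J1 → L=10 J1=5 J2=3
P@2,9 dof=1 J1 → L=10 J1=6 J2=3
PS@1,9 dof=2 J2 → L=10 J1=6 J2=4
PS@9,0 dof=2 J2 → L=10 J1=6 J2=5
P@0,7 dof=1 J1 → L=10 J1=7 J2=5
M=3(L−1)−2J1−J2=3·9−2·7−5=8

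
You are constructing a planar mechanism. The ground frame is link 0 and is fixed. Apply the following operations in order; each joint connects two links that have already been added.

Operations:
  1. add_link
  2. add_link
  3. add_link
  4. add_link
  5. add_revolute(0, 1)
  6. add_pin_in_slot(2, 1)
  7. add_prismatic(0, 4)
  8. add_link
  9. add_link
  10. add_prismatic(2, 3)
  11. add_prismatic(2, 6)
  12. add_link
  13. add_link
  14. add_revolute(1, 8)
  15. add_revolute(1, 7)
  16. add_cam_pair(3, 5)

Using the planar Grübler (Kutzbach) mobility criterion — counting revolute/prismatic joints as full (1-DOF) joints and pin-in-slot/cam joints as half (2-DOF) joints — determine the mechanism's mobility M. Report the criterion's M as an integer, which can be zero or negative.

ground; <1,0,0>
#1 <2,0,0>
#2 <3,0,0>
#3 <4,0,0>
#4 <5,0,0>
R:0↔1 J1 <5,1,0>
PS:2↔1 J2 <5,1,1>
P:0↔4 J1 <5,2,1>
#5 <6,2,1>
#6 <7,2,1>
P:2↔3 J1 <7,3,1>
P:2↔6 J1 <7,4,1>
#7 <8,4,1>
#8 <9,4,1>
R:1↔8 J1 <9,5,1>
R:1↔7 J1 <9,6,1>
C:3↔5 J2 <9,6,2>
3×8 − 2×6 − 1×2 = 10

M = 10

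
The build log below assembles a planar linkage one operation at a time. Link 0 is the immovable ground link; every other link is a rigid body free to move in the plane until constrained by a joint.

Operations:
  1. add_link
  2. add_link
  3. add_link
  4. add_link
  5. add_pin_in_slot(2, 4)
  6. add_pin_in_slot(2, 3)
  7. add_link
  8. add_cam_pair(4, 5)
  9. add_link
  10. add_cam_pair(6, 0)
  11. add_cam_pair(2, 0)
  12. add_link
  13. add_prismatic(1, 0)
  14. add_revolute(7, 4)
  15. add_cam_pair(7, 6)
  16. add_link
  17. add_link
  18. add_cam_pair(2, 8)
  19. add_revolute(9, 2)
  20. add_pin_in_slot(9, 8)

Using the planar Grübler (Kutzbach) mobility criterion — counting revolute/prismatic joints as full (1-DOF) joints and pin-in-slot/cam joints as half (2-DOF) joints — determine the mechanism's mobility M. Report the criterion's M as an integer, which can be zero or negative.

M = 13

L=1 J1=0 J2=0
add link → L=2 J1=0 J2=0
add link → L=3 J1=0 J2=0
add link → L=4 J1=0 J2=0
add link → L=5 J1=0 J2=0
PS@2,4 dof=2 J2 → L=5 J1=0 J2=1
PS@2,3 dof=2 J2 → L=5 J1=0 J2=2
add link → L=6 J1=0 J2=2
C@4,5 dof=2 J2 → L=6 J1=0 J2=3
add link → L=7 J1=0 J2=3
C@6,0 dof=2 J2 → L=7 J1=0 J2=4
C@2,0 dof=2 J2 → L=7 J1=0 J2=5
add link → L=8 J1=0 J2=5
P@1,0 dof=1 J1 → L=8 J1=1 J2=5
R@7,4 dof=1 J1 → L=8 J1=2 J2=5
C@7,6 dof=2 J2 → L=8 J1=2 J2=6
add link → L=9 J1=2 J2=6
add link → L=10 J1=2 J2=6
C@2,8 dof=2 J2 → L=10 J1=2 J2=7
R@9,2 dof=1 J1 → L=10 J1=3 J2=7
PS@9,8 dof=2 J2 → L=10 J1=3 J2=8
M=3(L−1)−2J1−J2=3·9−2·3−8=13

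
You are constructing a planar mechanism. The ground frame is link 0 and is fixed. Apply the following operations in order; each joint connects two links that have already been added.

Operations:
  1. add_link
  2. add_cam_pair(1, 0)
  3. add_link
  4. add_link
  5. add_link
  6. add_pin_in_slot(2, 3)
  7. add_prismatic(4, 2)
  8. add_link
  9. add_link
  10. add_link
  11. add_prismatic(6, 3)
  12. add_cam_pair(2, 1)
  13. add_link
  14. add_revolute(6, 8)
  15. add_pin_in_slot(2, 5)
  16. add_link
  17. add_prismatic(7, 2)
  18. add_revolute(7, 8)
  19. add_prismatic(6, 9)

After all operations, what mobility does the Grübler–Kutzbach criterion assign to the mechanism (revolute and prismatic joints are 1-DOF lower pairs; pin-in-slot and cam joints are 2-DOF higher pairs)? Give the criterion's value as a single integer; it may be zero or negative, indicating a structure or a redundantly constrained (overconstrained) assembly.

M = 11

L=1 J1=0 J2=0
add link → L=2 J1=0 J2=0
C@1,0 dof=2 J2 → L=2 J1=0 J2=1
add link → L=3 J1=0 J2=1
add link → L=4 J1=0 J2=1
add link → L=5 J1=0 J2=1
PS@2,3 dof=2 J2 → L=5 J1=0 J2=2
P@4,2 dof=1 J1 → L=5 J1=1 J2=2
add link → L=6 J1=1 J2=2
add link → L=7 J1=1 J2=2
add link → L=8 J1=1 J2=2
P@6,3 dof=1 J1 → L=8 J1=2 J2=2
C@2,1 dof=2 J2 → L=8 J1=2 J2=3
add link → L=9 J1=2 J2=3
R@6,8 dof=1 J1 → L=9 J1=3 J2=3
PS@2,5 dof=2 J2 → L=9 J1=3 J2=4
add link → L=10 J1=3 J2=4
P@7,2 dof=1 J1 → L=10 J1=4 J2=4
R@7,8 dof=1 J1 → L=10 J1=5 J2=4
P@6,9 dof=1 J1 → L=10 J1=6 J2=4
M=3(L−1)−2J1−J2=3·9−2·6−4=11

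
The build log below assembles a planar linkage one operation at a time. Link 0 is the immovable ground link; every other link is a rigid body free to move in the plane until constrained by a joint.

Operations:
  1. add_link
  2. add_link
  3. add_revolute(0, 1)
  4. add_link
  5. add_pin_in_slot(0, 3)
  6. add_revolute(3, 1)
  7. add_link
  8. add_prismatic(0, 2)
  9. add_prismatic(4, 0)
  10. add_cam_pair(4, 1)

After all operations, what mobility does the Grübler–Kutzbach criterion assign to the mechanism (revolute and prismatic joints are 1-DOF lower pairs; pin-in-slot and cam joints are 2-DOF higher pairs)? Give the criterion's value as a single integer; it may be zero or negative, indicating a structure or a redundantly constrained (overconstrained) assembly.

(L,J1,J2)=(1,0,0); link0 fixed
link1: (2,0,0)
link2: (3,0,0)
R 0-1 [J1]: (3,1,0)
link3: (4,1,0)
PS 0-3 [J2]: (4,1,1)
R 3-1 [J1]: (4,2,1)
link4: (5,2,1)
P 0-2 [J1]: (5,3,1)
P 4-0 [J1]: (5,4,1)
C 4-1 [J2]: (5,4,2)
Grübler: 3·4 − 2·4 − 2 = 2

M = 2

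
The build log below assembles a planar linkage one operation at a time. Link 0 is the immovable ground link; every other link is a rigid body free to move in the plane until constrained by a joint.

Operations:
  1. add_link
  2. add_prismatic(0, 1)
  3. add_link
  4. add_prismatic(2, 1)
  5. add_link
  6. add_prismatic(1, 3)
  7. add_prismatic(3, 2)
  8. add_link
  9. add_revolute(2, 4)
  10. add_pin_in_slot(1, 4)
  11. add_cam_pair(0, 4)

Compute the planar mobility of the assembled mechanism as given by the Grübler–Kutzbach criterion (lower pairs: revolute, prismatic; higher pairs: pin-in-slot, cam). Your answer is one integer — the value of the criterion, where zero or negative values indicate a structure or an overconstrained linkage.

ground; <1,0,0>
#1 <2,0,0>
P:0↔1 J1 <2,1,0>
#2 <3,1,0>
P:2↔1 J1 <3,2,0>
#3 <4,2,0>
P:1↔3 J1 <4,3,0>
P:3↔2 J1 <4,4,0>
#4 <5,4,0>
R:2↔4 J1 <5,5,0>
PS:1↔4 J2 <5,5,1>
C:0↔4 J2 <5,5,2>
3×4 − 2×5 − 1×2 = 0

M = 0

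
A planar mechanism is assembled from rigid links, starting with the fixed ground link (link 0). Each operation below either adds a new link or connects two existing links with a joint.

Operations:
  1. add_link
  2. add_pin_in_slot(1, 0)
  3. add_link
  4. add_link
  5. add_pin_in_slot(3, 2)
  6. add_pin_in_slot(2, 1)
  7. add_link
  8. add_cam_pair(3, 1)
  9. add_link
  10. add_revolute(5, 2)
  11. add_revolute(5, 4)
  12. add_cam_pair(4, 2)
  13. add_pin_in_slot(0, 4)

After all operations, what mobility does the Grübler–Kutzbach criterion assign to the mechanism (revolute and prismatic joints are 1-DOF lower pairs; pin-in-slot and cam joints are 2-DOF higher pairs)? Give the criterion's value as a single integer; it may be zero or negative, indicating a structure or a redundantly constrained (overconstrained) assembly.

M = 5

link 0 = ground. State L|J1|J2 = 1|0|0
+link1  2|0|0
PS(1,0) f=2→J2  2|0|1
+link2  3|0|1
+link3  4|0|1
PS(3,2) f=2→J2  4|0|2
PS(2,1) f=2→J2  4|0|3
+link4  5|0|3
C(3,1) f=2→J2  5|0|4
+link5  6|0|4
R(5,2) f=1→J1  6|1|4
R(5,4) f=1→J1  6|2|4
C(4,2) f=2→J2  6|2|5
PS(0,4) f=2→J2  6|2|6
M = 3(6−1)−2·2−6 = 15−4−6 = 5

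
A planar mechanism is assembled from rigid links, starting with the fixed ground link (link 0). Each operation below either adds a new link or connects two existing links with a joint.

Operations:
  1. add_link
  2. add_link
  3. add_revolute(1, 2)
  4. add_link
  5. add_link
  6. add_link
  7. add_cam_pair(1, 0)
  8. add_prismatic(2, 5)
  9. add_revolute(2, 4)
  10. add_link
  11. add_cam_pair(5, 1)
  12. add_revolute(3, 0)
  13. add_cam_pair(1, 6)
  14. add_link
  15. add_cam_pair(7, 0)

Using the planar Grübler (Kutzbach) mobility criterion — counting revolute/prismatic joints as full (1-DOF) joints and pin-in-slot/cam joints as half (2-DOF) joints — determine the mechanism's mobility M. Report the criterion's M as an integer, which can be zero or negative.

ground; <1,0,0>
#1 <2,0,0>
#2 <3,0,0>
R:1↔2 J1 <3,1,0>
#3 <4,1,0>
#4 <5,1,0>
#5 <6,1,0>
C:1↔0 J2 <6,1,1>
P:2↔5 J1 <6,2,1>
R:2↔4 J1 <6,3,1>
#6 <7,3,1>
C:5↔1 J2 <7,3,2>
R:3↔0 J1 <7,4,2>
C:1↔6 J2 <7,4,3>
#7 <8,4,3>
C:7↔0 J2 <8,4,4>
3×7 − 2×4 − 1×4 = 9

M = 9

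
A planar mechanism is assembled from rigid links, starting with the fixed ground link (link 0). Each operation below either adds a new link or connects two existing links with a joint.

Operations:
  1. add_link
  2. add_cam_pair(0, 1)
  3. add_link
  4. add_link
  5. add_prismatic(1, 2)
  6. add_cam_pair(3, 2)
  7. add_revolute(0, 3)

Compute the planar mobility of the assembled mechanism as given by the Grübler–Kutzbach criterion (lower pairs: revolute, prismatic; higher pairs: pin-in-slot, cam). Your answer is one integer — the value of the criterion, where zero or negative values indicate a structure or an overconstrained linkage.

link 0 = ground. State L|J1|J2 = 1|0|0
+link1  2|0|0
C(0,1) f=2→J2  2|0|1
+link2  3|0|1
+link3  4|0|1
P(1,2) f=1→J1  4|1|1
C(3,2) f=2→J2  4|1|2
R(0,3) f=1→J1  4|2|2
M = 3(4−1)−2·2−2 = 9−4−2 = 3

M = 3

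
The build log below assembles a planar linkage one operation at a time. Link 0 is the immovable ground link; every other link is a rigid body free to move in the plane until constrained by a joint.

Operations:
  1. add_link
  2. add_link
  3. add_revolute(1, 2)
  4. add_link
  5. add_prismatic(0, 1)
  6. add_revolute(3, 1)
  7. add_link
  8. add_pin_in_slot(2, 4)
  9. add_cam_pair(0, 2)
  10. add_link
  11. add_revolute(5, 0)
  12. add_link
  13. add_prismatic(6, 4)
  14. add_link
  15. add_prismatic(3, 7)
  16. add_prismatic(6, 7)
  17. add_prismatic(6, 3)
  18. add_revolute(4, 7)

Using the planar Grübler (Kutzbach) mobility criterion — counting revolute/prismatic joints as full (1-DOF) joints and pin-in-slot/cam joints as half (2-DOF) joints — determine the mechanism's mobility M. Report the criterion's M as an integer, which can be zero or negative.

[1;0;0] (link 0 is ground)
L+ [2;0;0]
L+ [3;0;0]
R(1,2)∈J1 [3;1;0]
L+ [4;1;0]
P(0,1)∈J1 [4;2;0]
R(3,1)∈J1 [4;3;0]
L+ [5;3;0]
PS(2,4)∈J2 [5;3;1]
C(0,2)∈J2 [5;3;2]
L+ [6;3;2]
R(5,0)∈J1 [6;4;2]
L+ [7;4;2]
P(6,4)∈J1 [7;5;2]
L+ [8;5;2]
P(3,7)∈J1 [8;6;2]
P(6,7)∈J1 [8;7;2]
P(6,3)∈J1 [8;8;2]
R(4,7)∈J1 [8;9;2]
mobility = 21 − 18 − 2 = 1

M = 1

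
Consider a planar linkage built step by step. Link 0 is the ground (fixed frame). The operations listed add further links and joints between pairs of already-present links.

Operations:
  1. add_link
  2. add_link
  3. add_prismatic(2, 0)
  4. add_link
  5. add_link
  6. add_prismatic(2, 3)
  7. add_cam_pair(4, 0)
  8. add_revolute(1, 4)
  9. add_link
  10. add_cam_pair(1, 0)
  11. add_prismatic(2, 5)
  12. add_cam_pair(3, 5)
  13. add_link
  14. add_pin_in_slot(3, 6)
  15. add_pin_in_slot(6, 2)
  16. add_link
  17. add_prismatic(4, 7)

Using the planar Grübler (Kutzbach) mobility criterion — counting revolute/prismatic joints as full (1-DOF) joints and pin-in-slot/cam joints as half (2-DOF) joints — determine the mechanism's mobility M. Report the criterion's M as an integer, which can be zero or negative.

link 0 = ground. State L|J1|J2 = 1|0|0
+link1  2|0|0
+link2  3|0|0
P(2,0) f=1→J1  3|1|0
+link3  4|1|0
+link4  5|1|0
P(2,3) f=1→J1  5|2|0
C(4,0) f=2→J2  5|2|1
R(1,4) f=1→J1  5|3|1
+link5  6|3|1
C(1,0) f=2→J2  6|3|2
P(2,5) f=1→J1  6|4|2
C(3,5) f=2→J2  6|4|3
+link6  7|4|3
PS(3,6) f=2→J2  7|4|4
PS(6,2) f=2→J2  7|4|5
+link7  8|4|5
P(4,7) f=1→J1  8|5|5
M = 3(8−1)−2·5−5 = 21−10−5 = 6

M = 6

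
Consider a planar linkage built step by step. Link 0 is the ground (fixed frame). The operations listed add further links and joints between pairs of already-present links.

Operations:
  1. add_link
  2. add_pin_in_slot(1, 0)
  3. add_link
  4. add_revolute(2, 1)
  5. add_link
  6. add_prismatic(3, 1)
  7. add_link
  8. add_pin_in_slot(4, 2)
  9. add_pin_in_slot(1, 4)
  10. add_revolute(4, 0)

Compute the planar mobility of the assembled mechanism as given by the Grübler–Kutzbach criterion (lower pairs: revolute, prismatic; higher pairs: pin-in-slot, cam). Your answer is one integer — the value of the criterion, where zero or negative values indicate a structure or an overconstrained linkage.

link 0 = ground. State L|J1|J2 = 1|0|0
+link1  2|0|0
PS(1,0) f=2→J2  2|0|1
+link2  3|0|1
R(2,1) f=1→J1  3|1|1
+link3  4|1|1
P(3,1) f=1→J1  4|2|1
+link4  5|2|1
PS(4,2) f=2→J2  5|2|2
PS(1,4) f=2→J2  5|2|3
R(4,0) f=1→J1  5|3|3
M = 3(5−1)−2·3−3 = 12−6−3 = 3

M = 3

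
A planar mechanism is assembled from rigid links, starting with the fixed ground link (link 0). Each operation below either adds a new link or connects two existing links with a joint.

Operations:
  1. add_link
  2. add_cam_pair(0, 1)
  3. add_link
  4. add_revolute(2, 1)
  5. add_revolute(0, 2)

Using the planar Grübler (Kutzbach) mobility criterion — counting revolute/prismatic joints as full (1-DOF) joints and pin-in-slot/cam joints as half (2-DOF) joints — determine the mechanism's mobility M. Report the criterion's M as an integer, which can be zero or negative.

(L,J1,J2)=(1,0,0); link0 fixed
link1: (2,0,0)
C 0-1 [J2]: (2,0,1)
link2: (3,0,1)
R 2-1 [J1]: (3,1,1)
R 0-2 [J1]: (3,2,1)
Grübler: 3·2 − 2·2 − 1 = 1

M = 1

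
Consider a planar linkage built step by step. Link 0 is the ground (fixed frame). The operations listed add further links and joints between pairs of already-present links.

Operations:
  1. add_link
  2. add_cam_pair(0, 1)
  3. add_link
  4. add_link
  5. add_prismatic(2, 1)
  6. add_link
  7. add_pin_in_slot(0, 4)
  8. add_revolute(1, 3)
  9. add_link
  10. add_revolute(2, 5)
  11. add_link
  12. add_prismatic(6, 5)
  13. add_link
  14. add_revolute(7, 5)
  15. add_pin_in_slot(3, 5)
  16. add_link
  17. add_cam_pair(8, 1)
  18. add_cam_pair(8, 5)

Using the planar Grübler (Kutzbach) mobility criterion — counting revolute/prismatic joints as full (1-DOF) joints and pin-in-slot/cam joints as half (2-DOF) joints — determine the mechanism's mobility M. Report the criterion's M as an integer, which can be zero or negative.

M = 9

(L,J1,J2)=(1,0,0); link0 fixed
link1: (2,0,0)
C 0-1 [J2]: (2,0,1)
link2: (3,0,1)
link3: (4,0,1)
P 2-1 [J1]: (4,1,1)
link4: (5,1,1)
PS 0-4 [J2]: (5,1,2)
R 1-3 [J1]: (5,2,2)
link5: (6,2,2)
R 2-5 [J1]: (6,3,2)
link6: (7,3,2)
P 6-5 [J1]: (7,4,2)
link7: (8,4,2)
R 7-5 [J1]: (8,5,2)
PS 3-5 [J2]: (8,5,3)
link8: (9,5,3)
C 8-1 [J2]: (9,5,4)
C 8-5 [J2]: (9,5,5)
Grübler: 3·8 − 2·5 − 5 = 9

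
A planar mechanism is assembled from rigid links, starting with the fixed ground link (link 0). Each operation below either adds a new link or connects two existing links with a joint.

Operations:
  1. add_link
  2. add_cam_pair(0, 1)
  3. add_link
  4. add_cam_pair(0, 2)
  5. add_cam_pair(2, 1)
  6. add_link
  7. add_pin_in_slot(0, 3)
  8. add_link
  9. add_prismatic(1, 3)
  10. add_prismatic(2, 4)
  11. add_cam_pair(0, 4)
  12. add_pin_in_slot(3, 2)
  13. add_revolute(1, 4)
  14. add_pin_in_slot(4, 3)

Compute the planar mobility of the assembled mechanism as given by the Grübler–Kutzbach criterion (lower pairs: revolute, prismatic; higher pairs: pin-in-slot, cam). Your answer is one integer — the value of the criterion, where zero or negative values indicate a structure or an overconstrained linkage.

link 0 = ground. State L|J1|J2 = 1|0|0
+link1  2|0|0
C(0,1) f=2→J2  2|0|1
+link2  3|0|1
C(0,2) f=2→J2  3|0|2
C(2,1) f=2→J2  3|0|3
+link3  4|0|3
PS(0,3) f=2→J2  4|0|4
+link4  5|0|4
P(1,3) f=1→J1  5|1|4
P(2,4) f=1→J1  5|2|4
C(0,4) f=2→J2  5|2|5
PS(3,2) f=2→J2  5|2|6
R(1,4) f=1→J1  5|3|6
PS(4,3) f=2→J2  5|3|7
M = 3(5−1)−2·3−7 = 12−6−7 = -1

M = -1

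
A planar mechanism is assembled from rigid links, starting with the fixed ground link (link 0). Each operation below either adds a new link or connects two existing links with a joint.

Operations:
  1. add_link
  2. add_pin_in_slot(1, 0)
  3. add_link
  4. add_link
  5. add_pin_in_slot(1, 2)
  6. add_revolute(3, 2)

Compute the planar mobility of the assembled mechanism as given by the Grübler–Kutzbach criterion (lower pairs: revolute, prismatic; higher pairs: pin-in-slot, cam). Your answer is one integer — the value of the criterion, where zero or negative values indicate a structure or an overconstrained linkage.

M = 5

L=1 J1=0 J2=0
add link → L=2 J1=0 J2=0
PS@1,0 dof=2 J2 → L=2 J1=0 J2=1
add link → L=3 J1=0 J2=1
add link → L=4 J1=0 J2=1
PS@1,2 dof=2 J2 → L=4 J1=0 J2=2
R@3,2 dof=1 J1 → L=4 J1=1 J2=2
M=3(L−1)−2J1−J2=3·3−2·1−2=5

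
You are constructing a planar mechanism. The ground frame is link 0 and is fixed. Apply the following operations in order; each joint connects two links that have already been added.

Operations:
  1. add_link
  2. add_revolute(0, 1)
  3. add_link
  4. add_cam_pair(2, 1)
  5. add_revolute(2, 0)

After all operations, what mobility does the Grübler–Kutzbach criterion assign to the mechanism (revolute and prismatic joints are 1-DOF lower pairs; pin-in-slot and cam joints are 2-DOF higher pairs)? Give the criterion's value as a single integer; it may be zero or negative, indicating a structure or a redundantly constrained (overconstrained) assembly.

M = 1

link 0 = ground. State L|J1|J2 = 1|0|0
+link1  2|0|0
R(0,1) f=1→J1  2|1|0
+link2  3|1|0
C(2,1) f=2→J2  3|1|1
R(2,0) f=1→J1  3|2|1
M = 3(3−1)−2·2−1 = 6−4−1 = 1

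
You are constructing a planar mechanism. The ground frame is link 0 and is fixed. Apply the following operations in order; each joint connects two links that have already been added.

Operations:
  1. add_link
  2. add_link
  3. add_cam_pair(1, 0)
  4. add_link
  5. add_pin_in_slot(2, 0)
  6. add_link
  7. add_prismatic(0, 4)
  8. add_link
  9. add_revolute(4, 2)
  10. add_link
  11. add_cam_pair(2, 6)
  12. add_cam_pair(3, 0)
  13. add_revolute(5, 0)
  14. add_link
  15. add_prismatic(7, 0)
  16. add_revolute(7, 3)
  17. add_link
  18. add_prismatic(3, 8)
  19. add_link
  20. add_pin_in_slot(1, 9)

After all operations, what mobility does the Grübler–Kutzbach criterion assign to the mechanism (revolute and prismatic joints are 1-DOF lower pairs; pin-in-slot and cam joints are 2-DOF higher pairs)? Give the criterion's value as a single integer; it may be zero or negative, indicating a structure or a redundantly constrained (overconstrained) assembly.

(L,J1,J2)=(1,0,0); link0 fixed
link1: (2,0,0)
link2: (3,0,0)
C 1-0 [J2]: (3,0,1)
link3: (4,0,1)
PS 2-0 [J2]: (4,0,2)
link4: (5,0,2)
P 0-4 [J1]: (5,1,2)
link5: (6,1,2)
R 4-2 [J1]: (6,2,2)
link6: (7,2,2)
C 2-6 [J2]: (7,2,3)
C 3-0 [J2]: (7,2,4)
R 5-0 [J1]: (7,3,4)
link7: (8,3,4)
P 7-0 [J1]: (8,4,4)
R 7-3 [J1]: (8,5,4)
link8: (9,5,4)
P 3-8 [J1]: (9,6,4)
link9: (10,6,4)
PS 1-9 [J2]: (10,6,5)
Grübler: 3·9 − 2·6 − 5 = 10

M = 10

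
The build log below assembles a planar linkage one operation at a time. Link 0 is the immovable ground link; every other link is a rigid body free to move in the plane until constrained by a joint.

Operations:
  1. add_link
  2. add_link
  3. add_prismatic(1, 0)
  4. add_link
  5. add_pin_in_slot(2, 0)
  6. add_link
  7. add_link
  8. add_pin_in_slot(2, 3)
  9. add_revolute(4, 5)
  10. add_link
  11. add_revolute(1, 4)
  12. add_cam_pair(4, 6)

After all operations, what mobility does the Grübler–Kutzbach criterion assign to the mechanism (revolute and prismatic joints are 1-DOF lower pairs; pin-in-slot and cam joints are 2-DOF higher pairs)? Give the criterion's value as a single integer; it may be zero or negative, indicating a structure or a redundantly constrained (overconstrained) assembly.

M = 9

[1;0;0] (link 0 is ground)
L+ [2;0;0]
L+ [3;0;0]
P(1,0)∈J1 [3;1;0]
L+ [4;1;0]
PS(2,0)∈J2 [4;1;1]
L+ [5;1;1]
L+ [6;1;1]
PS(2,3)∈J2 [6;1;2]
R(4,5)∈J1 [6;2;2]
L+ [7;2;2]
R(1,4)∈J1 [7;3;2]
C(4,6)∈J2 [7;3;3]
mobility = 18 − 6 − 3 = 9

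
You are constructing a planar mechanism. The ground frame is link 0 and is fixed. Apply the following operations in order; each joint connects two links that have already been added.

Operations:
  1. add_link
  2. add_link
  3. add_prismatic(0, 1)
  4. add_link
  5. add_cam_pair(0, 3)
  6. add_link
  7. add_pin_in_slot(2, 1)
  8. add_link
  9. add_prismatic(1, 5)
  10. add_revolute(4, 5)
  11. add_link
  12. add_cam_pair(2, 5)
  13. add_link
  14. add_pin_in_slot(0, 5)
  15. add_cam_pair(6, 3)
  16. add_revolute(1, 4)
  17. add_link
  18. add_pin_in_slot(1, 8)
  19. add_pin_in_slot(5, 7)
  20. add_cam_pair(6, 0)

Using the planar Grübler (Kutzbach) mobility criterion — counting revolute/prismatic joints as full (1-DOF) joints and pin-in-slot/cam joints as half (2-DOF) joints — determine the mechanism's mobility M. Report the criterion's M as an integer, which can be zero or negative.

M = 8

(L,J1,J2)=(1,0,0); link0 fixed
link1: (2,0,0)
link2: (3,0,0)
P 0-1 [J1]: (3,1,0)
link3: (4,1,0)
C 0-3 [J2]: (4,1,1)
link4: (5,1,1)
PS 2-1 [J2]: (5,1,2)
link5: (6,1,2)
P 1-5 [J1]: (6,2,2)
R 4-5 [J1]: (6,3,2)
link6: (7,3,2)
C 2-5 [J2]: (7,3,3)
link7: (8,3,3)
PS 0-5 [J2]: (8,3,4)
C 6-3 [J2]: (8,3,5)
R 1-4 [J1]: (8,4,5)
link8: (9,4,5)
PS 1-8 [J2]: (9,4,6)
PS 5-7 [J2]: (9,4,7)
C 6-0 [J2]: (9,4,8)
Grübler: 3·8 − 2·4 − 8 = 8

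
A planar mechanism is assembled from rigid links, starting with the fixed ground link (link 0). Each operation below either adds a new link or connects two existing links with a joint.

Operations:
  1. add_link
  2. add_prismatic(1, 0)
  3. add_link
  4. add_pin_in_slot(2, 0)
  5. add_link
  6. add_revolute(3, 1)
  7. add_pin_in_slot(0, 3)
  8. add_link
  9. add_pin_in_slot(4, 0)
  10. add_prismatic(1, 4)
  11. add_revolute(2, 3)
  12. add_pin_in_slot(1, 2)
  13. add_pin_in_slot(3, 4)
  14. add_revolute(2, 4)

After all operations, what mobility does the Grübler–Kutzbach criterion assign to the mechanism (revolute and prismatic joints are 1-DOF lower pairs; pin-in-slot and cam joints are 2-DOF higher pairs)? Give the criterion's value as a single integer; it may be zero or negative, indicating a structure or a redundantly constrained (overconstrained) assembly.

[1;0;0] (link 0 is ground)
L+ [2;0;0]
P(1,0)∈J1 [2;1;0]
L+ [3;1;0]
PS(2,0)∈J2 [3;1;1]
L+ [4;1;1]
R(3,1)∈J1 [4;2;1]
PS(0,3)∈J2 [4;2;2]
L+ [5;2;2]
PS(4,0)∈J2 [5;2;3]
P(1,4)∈J1 [5;3;3]
R(2,3)∈J1 [5;4;3]
PS(1,2)∈J2 [5;4;4]
PS(3,4)∈J2 [5;4;5]
R(2,4)∈J1 [5;5;5]
mobility = 12 − 10 − 5 = -3

M = -3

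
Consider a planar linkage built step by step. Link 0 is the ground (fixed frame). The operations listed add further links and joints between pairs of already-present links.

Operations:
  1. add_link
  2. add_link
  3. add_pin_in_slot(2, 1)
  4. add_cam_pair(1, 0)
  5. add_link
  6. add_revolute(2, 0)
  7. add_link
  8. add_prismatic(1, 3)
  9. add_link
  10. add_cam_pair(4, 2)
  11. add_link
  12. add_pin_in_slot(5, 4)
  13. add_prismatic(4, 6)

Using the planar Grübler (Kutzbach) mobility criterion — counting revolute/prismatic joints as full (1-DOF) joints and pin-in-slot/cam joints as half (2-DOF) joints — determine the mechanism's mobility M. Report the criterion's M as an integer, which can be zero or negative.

M = 8

L=1 J1=0 J2=0
add link → L=2 J1=0 J2=0
add link → L=3 J1=0 J2=0
PS@2,1 dof=2 J2 → L=3 J1=0 J2=1
C@1,0 dof=2 J2 → L=3 J1=0 J2=2
add link → L=4 J1=0 J2=2
R@2,0 dof=1 J1 → L=4 J1=1 J2=2
add link → L=5 J1=1 J2=2
P@1,3 dof=1 J1 → L=5 J1=2 J2=2
add link → L=6 J1=2 J2=2
C@4,2 dof=2 J2 → L=6 J1=2 J2=3
add link → L=7 J1=2 J2=3
PS@5,4 dof=2 J2 → L=7 J1=2 J2=4
P@4,6 dof=1 J1 → L=7 J1=3 J2=4
M=3(L−1)−2J1−J2=3·6−2·3−4=8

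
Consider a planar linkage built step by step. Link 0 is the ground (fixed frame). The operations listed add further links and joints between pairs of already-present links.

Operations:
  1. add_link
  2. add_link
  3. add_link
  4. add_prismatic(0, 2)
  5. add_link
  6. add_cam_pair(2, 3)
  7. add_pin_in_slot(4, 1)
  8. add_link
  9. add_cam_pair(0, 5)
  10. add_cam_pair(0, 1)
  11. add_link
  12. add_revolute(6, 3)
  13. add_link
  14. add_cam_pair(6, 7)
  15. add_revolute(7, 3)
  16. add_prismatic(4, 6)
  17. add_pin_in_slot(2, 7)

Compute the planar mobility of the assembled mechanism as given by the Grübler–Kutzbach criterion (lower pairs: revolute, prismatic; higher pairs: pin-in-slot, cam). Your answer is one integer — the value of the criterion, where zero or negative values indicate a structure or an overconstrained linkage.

M = 7

link 0 = ground. State L|J1|J2 = 1|0|0
+link1  2|0|0
+link2  3|0|0
+link3  4|0|0
P(0,2) f=1→J1  4|1|0
+link4  5|1|0
C(2,3) f=2→J2  5|1|1
PS(4,1) f=2→J2  5|1|2
+link5  6|1|2
C(0,5) f=2→J2  6|1|3
C(0,1) f=2→J2  6|1|4
+link6  7|1|4
R(6,3) f=1→J1  7|2|4
+link7  8|2|4
C(6,7) f=2→J2  8|2|5
R(7,3) f=1→J1  8|3|5
P(4,6) f=1→J1  8|4|5
PS(2,7) f=2→J2  8|4|6
M = 3(8−1)−2·4−6 = 21−8−6 = 7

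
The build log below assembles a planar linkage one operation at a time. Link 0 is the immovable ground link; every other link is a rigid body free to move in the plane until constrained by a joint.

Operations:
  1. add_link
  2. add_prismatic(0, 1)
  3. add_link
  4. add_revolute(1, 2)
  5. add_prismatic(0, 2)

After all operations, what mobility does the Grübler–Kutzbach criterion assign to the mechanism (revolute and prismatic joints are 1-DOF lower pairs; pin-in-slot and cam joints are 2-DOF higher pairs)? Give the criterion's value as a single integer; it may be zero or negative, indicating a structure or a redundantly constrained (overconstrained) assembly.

M = 0

[1;0;0] (link 0 is ground)
L+ [2;0;0]
P(0,1)∈J1 [2;1;0]
L+ [3;1;0]
R(1,2)∈J1 [3;2;0]
P(0,2)∈J1 [3;3;0]
mobility = 6 − 6 − 0 = 0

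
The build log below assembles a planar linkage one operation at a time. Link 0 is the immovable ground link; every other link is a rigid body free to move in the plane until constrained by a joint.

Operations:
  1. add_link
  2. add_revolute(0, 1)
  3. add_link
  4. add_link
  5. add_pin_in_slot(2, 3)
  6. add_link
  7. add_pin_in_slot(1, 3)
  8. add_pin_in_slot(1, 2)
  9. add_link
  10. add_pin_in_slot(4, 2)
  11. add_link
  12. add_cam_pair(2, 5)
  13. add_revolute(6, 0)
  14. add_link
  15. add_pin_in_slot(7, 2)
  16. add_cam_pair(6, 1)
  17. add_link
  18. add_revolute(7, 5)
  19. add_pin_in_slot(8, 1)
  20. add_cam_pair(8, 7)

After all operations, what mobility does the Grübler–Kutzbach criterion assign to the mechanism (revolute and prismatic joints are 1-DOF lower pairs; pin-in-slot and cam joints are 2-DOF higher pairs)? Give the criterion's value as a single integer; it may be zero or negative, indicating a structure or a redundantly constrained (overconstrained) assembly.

L=1 J1=0 J2=0
add link → L=2 J1=0 J2=0
R@0,1 dof=1 J1 → L=2 J1=1 J2=0
add link → L=3 J1=1 J2=0
add link → L=4 J1=1 J2=0
PS@2,3 dof=2 J2 → L=4 J1=1 J2=1
add link → L=5 J1=1 J2=1
PS@1,3 dof=2 J2 → L=5 J1=1 J2=2
PS@1,2 dof=2 J2 → L=5 J1=1 J2=3
add link → L=6 J1=1 J2=3
PS@4,2 dof=2 J2 → L=6 J1=1 J2=4
add link → L=7 J1=1 J2=4
C@2,5 dof=2 J2 → L=7 J1=1 J2=5
R@6,0 dof=1 J1 → L=7 J1=2 J2=5
add link → L=8 J1=2 J2=5
PS@7,2 dof=2 J2 → L=8 J1=2 J2=6
C@6,1 dof=2 J2 → L=8 J1=2 J2=7
add link → L=9 J1=2 J2=7
R@7,5 dof=1 J1 → L=9 J1=3 J2=7
PS@8,1 dof=2 J2 → L=9 J1=3 J2=8
C@8,7 dof=2 J2 → L=9 J1=3 J2=9
M=3(L−1)−2J1−J2=3·8−2·3−9=9

M = 9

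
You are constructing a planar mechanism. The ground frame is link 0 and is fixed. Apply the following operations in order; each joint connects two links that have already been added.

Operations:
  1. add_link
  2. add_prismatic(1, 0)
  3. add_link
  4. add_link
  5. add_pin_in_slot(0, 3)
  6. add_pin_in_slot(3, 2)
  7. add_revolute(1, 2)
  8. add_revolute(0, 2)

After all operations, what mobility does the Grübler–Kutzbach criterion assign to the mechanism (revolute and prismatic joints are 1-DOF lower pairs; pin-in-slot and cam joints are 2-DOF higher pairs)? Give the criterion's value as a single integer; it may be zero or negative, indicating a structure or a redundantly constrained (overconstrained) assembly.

[1;0;0] (link 0 is ground)
L+ [2;0;0]
P(1,0)∈J1 [2;1;0]
L+ [3;1;0]
L+ [4;1;0]
PS(0,3)∈J2 [4;1;1]
PS(3,2)∈J2 [4;1;2]
R(1,2)∈J1 [4;2;2]
R(0,2)∈J1 [4;3;2]
mobility = 9 − 6 − 2 = 1

M = 1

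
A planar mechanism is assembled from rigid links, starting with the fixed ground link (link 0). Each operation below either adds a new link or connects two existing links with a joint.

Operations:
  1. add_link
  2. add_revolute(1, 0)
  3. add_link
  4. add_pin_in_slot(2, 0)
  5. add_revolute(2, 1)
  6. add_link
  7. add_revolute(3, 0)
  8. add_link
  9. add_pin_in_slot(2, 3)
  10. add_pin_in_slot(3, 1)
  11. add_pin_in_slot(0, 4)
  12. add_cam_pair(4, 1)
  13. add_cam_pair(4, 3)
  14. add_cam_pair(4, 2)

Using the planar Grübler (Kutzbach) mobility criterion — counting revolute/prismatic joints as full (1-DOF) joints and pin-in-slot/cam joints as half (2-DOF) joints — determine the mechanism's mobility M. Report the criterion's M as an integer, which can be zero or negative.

L=1 J1=0 J2=0
add link → L=2 J1=0 J2=0
R@1,0 dof=1 J1 → L=2 J1=1 J2=0
add link → L=3 J1=1 J2=0
PS@2,0 dof=2 J2 → L=3 J1=1 J2=1
R@2,1 dof=1 J1 → L=3 J1=2 J2=1
add link → L=4 J1=2 J2=1
R@3,0 dof=1 J1 → L=4 J1=3 J2=1
add link → L=5 J1=3 J2=1
PS@2,3 dof=2 J2 → L=5 J1=3 J2=2
PS@3,1 dof=2 J2 → L=5 J1=3 J2=3
PS@0,4 dof=2 J2 → L=5 J1=3 J2=4
C@4,1 dof=2 J2 → L=5 J1=3 J2=5
C@4,3 dof=2 J2 → L=5 J1=3 J2=6
C@4,2 dof=2 J2 → L=5 J1=3 J2=7
M=3(L−1)−2J1−J2=3·4−2·3−7=-1

M = -1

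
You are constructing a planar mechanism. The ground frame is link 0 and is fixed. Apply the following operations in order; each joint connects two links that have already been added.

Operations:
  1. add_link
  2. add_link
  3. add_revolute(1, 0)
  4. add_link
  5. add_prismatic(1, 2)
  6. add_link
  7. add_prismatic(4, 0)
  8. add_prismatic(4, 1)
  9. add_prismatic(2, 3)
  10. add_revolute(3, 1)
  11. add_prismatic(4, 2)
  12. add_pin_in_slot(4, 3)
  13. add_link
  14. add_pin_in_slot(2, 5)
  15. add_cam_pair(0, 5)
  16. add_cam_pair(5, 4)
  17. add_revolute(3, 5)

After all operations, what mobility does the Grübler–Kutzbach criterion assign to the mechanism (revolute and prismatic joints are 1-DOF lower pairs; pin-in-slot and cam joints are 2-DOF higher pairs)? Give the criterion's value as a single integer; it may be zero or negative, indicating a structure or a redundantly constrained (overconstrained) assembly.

M = -5

[1;0;0] (link 0 is ground)
L+ [2;0;0]
L+ [3;0;0]
R(1,0)∈J1 [3;1;0]
L+ [4;1;0]
P(1,2)∈J1 [4;2;0]
L+ [5;2;0]
P(4,0)∈J1 [5;3;0]
P(4,1)∈J1 [5;4;0]
P(2,3)∈J1 [5;5;0]
R(3,1)∈J1 [5;6;0]
P(4,2)∈J1 [5;7;0]
PS(4,3)∈J2 [5;7;1]
L+ [6;7;1]
PS(2,5)∈J2 [6;7;2]
C(0,5)∈J2 [6;7;3]
C(5,4)∈J2 [6;7;4]
R(3,5)∈J1 [6;8;4]
mobility = 15 − 16 − 4 = -5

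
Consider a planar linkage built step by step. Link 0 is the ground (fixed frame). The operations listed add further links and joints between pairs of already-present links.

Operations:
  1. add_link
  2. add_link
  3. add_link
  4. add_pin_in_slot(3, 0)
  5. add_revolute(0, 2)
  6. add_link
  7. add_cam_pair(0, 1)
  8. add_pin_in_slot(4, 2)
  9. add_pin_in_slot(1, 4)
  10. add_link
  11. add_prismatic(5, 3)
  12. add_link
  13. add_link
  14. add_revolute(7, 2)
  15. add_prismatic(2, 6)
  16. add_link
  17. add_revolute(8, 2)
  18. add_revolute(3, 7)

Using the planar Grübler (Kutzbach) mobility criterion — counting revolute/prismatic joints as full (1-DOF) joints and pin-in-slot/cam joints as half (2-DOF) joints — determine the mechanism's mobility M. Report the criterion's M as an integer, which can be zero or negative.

link 0 = ground. State L|J1|J2 = 1|0|0
+link1  2|0|0
+link2  3|0|0
+link3  4|0|0
PS(3,0) f=2→J2  4|0|1
R(0,2) f=1→J1  4|1|1
+link4  5|1|1
C(0,1) f=2→J2  5|1|2
PS(4,2) f=2→J2  5|1|3
PS(1,4) f=2→J2  5|1|4
+link5  6|1|4
P(5,3) f=1→J1  6|2|4
+link6  7|2|4
+link7  8|2|4
R(7,2) f=1→J1  8|3|4
P(2,6) f=1→J1  8|4|4
+link8  9|4|4
R(8,2) f=1→J1  9|5|4
R(3,7) f=1→J1  9|6|4
M = 3(9−1)−2·6−4 = 24−12−4 = 8

M = 8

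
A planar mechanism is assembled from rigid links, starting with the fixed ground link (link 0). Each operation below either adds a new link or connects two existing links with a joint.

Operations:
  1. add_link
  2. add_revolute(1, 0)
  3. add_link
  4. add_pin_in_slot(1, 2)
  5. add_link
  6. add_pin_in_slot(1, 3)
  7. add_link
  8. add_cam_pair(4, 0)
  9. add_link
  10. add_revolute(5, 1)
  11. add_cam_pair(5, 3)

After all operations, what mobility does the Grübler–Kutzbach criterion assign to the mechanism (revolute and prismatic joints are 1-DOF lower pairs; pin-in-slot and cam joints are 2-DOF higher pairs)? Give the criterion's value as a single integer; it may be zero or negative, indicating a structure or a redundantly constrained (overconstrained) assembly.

M = 7

L=1 J1=0 J2=0
add link → L=2 J1=0 J2=0
R@1,0 dof=1 J1 → L=2 J1=1 J2=0
add link → L=3 J1=1 J2=0
PS@1,2 dof=2 J2 → L=3 J1=1 J2=1
add link → L=4 J1=1 J2=1
PS@1,3 dof=2 J2 → L=4 J1=1 J2=2
add link → L=5 J1=1 J2=2
C@4,0 dof=2 J2 → L=5 J1=1 J2=3
add link → L=6 J1=1 J2=3
R@5,1 dof=1 J1 → L=6 J1=2 J2=3
C@5,3 dof=2 J2 → L=6 J1=2 J2=4
M=3(L−1)−2J1−J2=3·5−2·2−4=7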